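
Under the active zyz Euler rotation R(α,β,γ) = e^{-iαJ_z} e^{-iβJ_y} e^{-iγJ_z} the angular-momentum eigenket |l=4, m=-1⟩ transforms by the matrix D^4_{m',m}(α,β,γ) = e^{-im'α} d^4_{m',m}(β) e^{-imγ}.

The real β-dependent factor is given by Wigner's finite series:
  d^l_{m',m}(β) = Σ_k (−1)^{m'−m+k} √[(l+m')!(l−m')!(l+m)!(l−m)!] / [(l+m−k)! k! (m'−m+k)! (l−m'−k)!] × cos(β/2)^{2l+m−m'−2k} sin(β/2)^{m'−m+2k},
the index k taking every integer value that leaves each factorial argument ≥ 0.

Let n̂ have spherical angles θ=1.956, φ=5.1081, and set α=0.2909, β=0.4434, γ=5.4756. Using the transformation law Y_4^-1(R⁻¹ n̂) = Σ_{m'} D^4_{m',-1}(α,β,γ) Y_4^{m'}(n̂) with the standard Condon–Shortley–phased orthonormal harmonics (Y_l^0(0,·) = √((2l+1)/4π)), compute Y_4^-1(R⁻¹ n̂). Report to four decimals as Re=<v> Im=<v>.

Need the full column D^4_{m',-1} for m'=−4..4 at α=0.2909, β=0.4434, γ=5.4756.
cos(β/2)=0.975525, sin(β/2)=0.219888
d^4_{-4,-1}: single k=3 term ⇒ +0.070290;  D = +0.065882+0.024499i
d^4_{-3,-1}: k∈[2..3] ⇒ +0.330754 -0.028008 = +0.302746;  D = +0.302105+0.019699i
d^4_{-2,-1}: k∈[1..3] ⇒ +0.784346 -0.199253 +0.006749 = +0.591842;  D = +0.576820-0.132497i
d^4_{-1,-1}: k∈[0..3] ⇒ +0.820177 -0.625066 +0.063516 -0.001076 = +0.257551;  D = +0.223930-0.127230i
d^4_{0,-1}: k∈[0..3] ⇒ -0.826773 +0.252037 -0.012805 +0.000108 = -0.587432;  D = -0.406060+0.424490i
d^4_{1,-1}: k∈[0..3] ⇒ +0.416711 -0.063516 +0.001614 -0.000005 = +0.354803;  D = +0.161416-0.315959i
d^4_{2,-1}: k∈[0..2] ⇒ -0.132835 +0.010124 -0.000103 = -0.122815;  D = -0.022158+0.120799i
d^4_{3,-1}: k∈[0..1] ⇒ +0.028008 -0.000854 = +0.027154;  D = -0.002967-0.026992i
d^4_{4,-1}: single k=0 term ⇒ -0.003571;  D = +0.001392+0.003289i
Y_4^{m'}(θ=1.956,φ=5.1081) and Σ D·Y over m':
  (+0.0659+0.0245i)·(-0.0039-0.3264i)  (+0.3021+0.0197i)·(+0.3471+0.1401i)  (+0.5768-0.1325i)·(+0.0024-0.0024i)  (+0.2239-0.1272i)·(+0.1277+0.3058i)  (-0.4061+0.4245i)·(-0.0569+0.0000i)  (+0.1614-0.3160i)·(-0.1277+0.3058i)  (-0.0222+0.1208i)·(+0.0024+0.0024i)  (-0.0030-0.0270i)·(-0.3471+0.1401i)  (+0.0014+0.0033i)·(-0.0039+0.3264i)
Y_4^-1(R⁻¹ n̂) = +0.280889+0.153291i

Re=0.2809 Im=0.1533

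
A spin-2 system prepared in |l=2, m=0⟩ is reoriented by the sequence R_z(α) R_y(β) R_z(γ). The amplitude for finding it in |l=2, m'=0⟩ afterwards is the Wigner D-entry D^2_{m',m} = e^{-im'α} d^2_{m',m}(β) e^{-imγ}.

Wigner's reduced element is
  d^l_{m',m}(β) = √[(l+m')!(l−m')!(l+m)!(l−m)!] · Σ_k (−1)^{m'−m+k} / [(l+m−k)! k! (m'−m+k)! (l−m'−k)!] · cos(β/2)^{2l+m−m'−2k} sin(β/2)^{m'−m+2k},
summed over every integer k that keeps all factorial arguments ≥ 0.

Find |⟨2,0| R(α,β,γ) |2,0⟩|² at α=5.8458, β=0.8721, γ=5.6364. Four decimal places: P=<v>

P=0.0145

Split into d^2_{0,0}(β=0.8721) × two z-phases.
Half-angle: c=0.906427, s=0.422362. N=√(2·2·2·2)=4.000000
k∈{0,1,2} keeps every argument non-negative
  k=0: (−1)^0·4.0000/(4)·0.9064^4·0.4224^0 = +0.675043
  k=1: (−1)^1·4.0000/(1)·0.9064^2·0.4224^2 = -0.586268
  k=2: (−1)^2·4.0000/(4)·0.9064^0·0.4224^4 = +0.031823
d^2_{0,0}(0.8721) = +0.675043 -0.586268 +0.031823 = +0.120598
|D^2_{0,0}|² = |d^2_{0,0}(β)|² = (+0.120598)² = 0.014544 (the z-rotation phases have unit modulus)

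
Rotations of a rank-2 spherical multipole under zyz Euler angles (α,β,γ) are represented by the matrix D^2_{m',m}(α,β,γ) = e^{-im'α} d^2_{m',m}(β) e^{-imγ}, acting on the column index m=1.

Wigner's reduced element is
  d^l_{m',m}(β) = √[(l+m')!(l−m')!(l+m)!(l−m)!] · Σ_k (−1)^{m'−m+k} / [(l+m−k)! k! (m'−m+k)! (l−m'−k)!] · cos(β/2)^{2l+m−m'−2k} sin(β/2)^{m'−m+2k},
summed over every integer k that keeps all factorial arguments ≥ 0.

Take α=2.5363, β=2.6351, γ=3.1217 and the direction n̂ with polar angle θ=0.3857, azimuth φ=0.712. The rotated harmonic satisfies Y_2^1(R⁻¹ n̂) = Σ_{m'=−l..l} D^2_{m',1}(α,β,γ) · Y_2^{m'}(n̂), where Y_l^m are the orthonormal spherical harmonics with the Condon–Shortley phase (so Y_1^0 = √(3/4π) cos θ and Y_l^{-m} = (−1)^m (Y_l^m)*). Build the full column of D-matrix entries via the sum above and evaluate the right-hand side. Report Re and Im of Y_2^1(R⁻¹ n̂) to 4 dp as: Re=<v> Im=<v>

Re=0.2378 Im=0.2456

Need the full column D^2_{m',1} for m'=−2..2 at α=2.5363, β=2.6351, γ=3.1217.
cos(β/2)=0.250548, sin(β/2)=0.968104
d^2_{-2,1}: single k=3 term ⇒ +0.454661;  D = -0.168687+0.422210i
d^2_{-1,1}: k∈[2..3] ⇒ +0.176501 -0.878392 = -0.701891;  D = -0.585020+0.387818i
d^2_{0,1}: k∈[1..2] ⇒ +0.037297 -0.556843 = -0.519546;  D = +0.519444+0.010334i
d^2_{1,1}: k∈[0..1] ⇒ +0.003941 -0.176501 = -0.172561;  D = -0.139922-0.100991i
d^2_{2,1}: single k=0 term ⇒ -0.030453;  D = +0.010165+0.028706i
Y_2^{m'}(θ=0.3857,φ=0.712) and Σ D·Y over m':
  (-0.1687+0.4222i)·(+0.0080-0.0541i)  (-0.5850+0.3878i)·(+0.2039-0.1759i)  (+0.5194+0.0103i)·(+0.4969+0.0000i)  (-0.1399-0.1010i)·(-0.2039-0.1759i)  (+0.0102+0.0287i)·(+0.0080+0.0541i)
Y_2^1(R⁻¹ n̂) = +0.237833+0.245610i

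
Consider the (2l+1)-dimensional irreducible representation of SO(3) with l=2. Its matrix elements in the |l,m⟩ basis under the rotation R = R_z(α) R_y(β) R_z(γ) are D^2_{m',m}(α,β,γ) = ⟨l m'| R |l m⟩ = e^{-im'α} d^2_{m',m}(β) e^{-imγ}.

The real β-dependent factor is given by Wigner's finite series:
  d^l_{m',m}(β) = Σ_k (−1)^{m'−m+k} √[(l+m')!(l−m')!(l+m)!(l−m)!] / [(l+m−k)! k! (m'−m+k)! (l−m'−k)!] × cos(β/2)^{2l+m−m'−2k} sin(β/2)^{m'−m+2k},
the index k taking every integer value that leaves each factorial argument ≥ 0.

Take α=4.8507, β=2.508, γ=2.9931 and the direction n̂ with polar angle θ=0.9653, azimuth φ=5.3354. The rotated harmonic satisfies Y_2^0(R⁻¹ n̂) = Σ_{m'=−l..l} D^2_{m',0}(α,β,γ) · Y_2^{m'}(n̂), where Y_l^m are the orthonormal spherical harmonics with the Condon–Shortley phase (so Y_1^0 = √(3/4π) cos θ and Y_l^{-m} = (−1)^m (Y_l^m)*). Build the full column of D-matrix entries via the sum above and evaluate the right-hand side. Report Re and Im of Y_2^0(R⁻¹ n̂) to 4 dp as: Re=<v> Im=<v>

Need the full column D^2_{m',0} for m'=−2..2 at α=4.8507, β=2.508, γ=2.9931.
cos(β/2)=0.311524, sin(β/2)=0.950238
d^2_{-2,0}: single k=2 term ⇒ +0.214646;  D = -0.206486-0.058622i
d^2_{-1,0}: k∈[1..2] ⇒ +0.070369 -0.654734 = -0.584364;  D = -0.080567+0.578784i
d^2_{0,0}: k∈[0..2] ⇒ +0.009418 -0.350516 +0.815324 = +0.474226;  D = +0.474226+0.000000i
d^2_{1,0}: k∈[0..1] ⇒ -0.070369 +0.654734 = +0.584364;  D = +0.080567+0.578784i
d^2_{2,0}: single k=0 term ⇒ +0.214646;  D = -0.206486+0.058622i
Y_2^{m'}(θ=0.9653,φ=5.3354) and Σ D·Y over m':
  (-0.2065-0.0586i)·(-0.0833+0.2475i)  (-0.0806+0.5788i)·(+0.2110+0.2936i)  (+0.4742+0.0000i)·(-0.0089+0.0000i)  (+0.0806+0.5788i)·(-0.2110+0.2936i)  (-0.2065+0.0586i)·(-0.0833-0.2475i)
Y_2^0(R⁻¹ n̂) = -0.314651+0.000000i

Re=-0.3147 Im=0.0000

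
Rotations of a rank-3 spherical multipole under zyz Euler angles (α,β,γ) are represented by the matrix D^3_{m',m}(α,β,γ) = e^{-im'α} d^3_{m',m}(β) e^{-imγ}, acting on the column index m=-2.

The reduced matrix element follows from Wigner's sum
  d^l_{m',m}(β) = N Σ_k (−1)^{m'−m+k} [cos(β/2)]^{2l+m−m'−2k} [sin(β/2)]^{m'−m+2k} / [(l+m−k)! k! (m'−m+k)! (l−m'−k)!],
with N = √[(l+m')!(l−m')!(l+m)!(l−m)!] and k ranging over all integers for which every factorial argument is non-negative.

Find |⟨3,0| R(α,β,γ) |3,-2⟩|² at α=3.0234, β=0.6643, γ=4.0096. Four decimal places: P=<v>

Split into d^3_{0,-2}(β=0.6643) × two z-phases.
With c≡cos(β/2)=0.945343 and s≡sin(β/2)=0.326076, N=[6·6·1·120]^{1/2}=65.726707
Admissible k: 0..1 (factorial args all ≥0)
  k=0: (−1)^2·65.7267/(12)·0.9453^4·0.3261^2 = +0.465112
  k=1: (−1)^3·65.7267/(12)·0.9453^2·0.3261^4 = -0.055337
d^3_{0,-2}(0.6643) = +0.465112 -0.055337 = +0.409775
|D^3_{0,-2}|² = |d^3_{0,-2}(β)|² = (+0.409775)² = 0.167915 (the z-rotation phases have unit modulus)

P=0.1679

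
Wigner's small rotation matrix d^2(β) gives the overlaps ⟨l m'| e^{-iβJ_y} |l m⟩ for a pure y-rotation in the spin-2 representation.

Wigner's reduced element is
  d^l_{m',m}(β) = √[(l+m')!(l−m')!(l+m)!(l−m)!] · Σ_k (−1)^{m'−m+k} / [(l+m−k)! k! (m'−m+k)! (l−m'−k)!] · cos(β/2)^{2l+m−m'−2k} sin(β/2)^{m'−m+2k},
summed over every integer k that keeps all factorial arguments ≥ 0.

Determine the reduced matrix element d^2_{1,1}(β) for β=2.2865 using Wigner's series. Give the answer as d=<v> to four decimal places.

d^2_{1,1}(β=2.2865) via Wigner's sum:
Half-angle: c=0.414639, s=0.909986. N=√(6·1·6·1)=6.000000
k∈{0,1} keeps every argument non-negative
  k=0: (−1)^0·6.0000/(6)·0.4146^4·0.9100^0 = +0.029558
  k=1: (−1)^1·6.0000/(2)·0.4146^2·0.9100^2 = -0.427102
d^2_{1,1}(2.2865) = +0.029558 -0.427102 = -0.397543

d=-0.3975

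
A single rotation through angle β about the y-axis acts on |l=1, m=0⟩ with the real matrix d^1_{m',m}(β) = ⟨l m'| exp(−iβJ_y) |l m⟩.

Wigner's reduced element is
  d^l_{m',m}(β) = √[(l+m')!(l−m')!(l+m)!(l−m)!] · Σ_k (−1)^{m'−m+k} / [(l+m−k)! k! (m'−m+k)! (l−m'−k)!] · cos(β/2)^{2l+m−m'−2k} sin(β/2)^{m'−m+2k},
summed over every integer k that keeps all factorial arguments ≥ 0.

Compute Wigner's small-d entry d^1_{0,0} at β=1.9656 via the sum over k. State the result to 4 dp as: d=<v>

d=-0.3846

d^1_{0,0}(β=1.9656) via Wigner's sum:
With c≡cos(β/2)=0.554695 and s≡sin(β/2)=0.832054, N=[1·1·1·1]^{1/2}=1.000000
Admissible k: 0..1 (factorial args all ≥0)
  k=0: (−1)^0·1.0000/(1)·0.5547^2·0.8321^0 = +0.307687
  k=1: (−1)^1·1.0000/(1)·0.5547^0·0.8321^2 = -0.692313
d^1_{0,0}(1.9656) = +0.307687 -0.692313 = -0.384627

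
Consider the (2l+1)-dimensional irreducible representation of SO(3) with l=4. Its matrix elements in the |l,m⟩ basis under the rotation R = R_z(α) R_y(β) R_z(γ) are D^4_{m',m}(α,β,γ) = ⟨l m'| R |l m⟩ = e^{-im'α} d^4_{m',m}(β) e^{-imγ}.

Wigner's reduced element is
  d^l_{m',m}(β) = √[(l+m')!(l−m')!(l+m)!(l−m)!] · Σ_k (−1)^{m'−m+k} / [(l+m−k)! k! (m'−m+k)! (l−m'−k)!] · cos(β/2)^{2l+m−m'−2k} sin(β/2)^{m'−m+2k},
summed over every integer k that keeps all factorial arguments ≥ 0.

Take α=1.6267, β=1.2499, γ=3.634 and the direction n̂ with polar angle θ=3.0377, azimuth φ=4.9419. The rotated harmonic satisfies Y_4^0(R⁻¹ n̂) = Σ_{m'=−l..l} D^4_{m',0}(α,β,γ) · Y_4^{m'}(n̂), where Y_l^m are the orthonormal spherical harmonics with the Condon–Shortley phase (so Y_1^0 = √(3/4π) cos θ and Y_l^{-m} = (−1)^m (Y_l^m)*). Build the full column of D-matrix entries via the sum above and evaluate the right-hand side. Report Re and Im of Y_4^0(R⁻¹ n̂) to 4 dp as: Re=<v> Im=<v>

Re=-0.1125 Im=0.0000

Need the full column D^4_{m',0} for m'=−4..4 at α=1.6267, β=1.2499, γ=3.634.
cos(β/2)=0.810992, sin(β/2)=0.585057
d^4_{-4,0}: single k=4 term ⇒ +0.424041;  D = +0.413483+0.094034i
d^4_{-3,0}: k∈[3..4] ⇒ +0.831269 -0.432618 = +0.398652;  D = +0.066545-0.393058i
d^4_{-2,0}: k∈[2..4] ⇒ +0.923885 -1.282180 +0.250232 = -0.108063;  D = +0.107388+0.012057i
d^4_{-1,0}: k∈[1..4] ⇒ +0.603713 -1.885142 +0.981085 -0.085098 = -0.385442;  D = +0.021536-0.384840i
d^4_{0,0}: k∈[0..4] ⇒ +0.187126 -1.558176 +1.824574 -0.422028 +0.013727 = +0.045223;  D = +0.045223+0.000000i
d^4_{1,0}: k∈[0..3] ⇒ -0.603713 +1.885142 -0.981085 +0.085098 = +0.385442;  D = -0.021536-0.384840i
d^4_{2,0}: k∈[0..2] ⇒ +0.923885 -1.282180 +0.250232 = -0.108063;  D = +0.107388-0.012057i
d^4_{3,0}: k∈[0..1] ⇒ -0.831269 +0.432618 = -0.398652;  D = -0.066545-0.393058i
d^4_{4,0}: single k=0 term ⇒ +0.424041;  D = +0.413483-0.094034i
Y_4^{m'}(θ=3.0377,φ=4.9419) and Σ D·Y over m':
  (+0.4135+0.0940i)·(+0.0000-0.0000i)  (+0.0665-0.3931i)·(+0.0009+0.0011i)  (+0.1074+0.0121i)·(-0.0191+0.0094i)  (+0.0215-0.3848i)·(-0.0436-0.1865i)  (+0.0452+0.0000i)·(+0.8012+0.0000i)  (-0.0215-0.3848i)·(+0.0436-0.1865i)  (+0.1074-0.0121i)·(-0.0191-0.0094i)  (-0.0665-0.3931i)·(-0.0009+0.0011i)  (+0.4135-0.0940i)·(+0.0000+0.0000i)
Y_4^0(R⁻¹ n̂) = -0.112523-0.000000i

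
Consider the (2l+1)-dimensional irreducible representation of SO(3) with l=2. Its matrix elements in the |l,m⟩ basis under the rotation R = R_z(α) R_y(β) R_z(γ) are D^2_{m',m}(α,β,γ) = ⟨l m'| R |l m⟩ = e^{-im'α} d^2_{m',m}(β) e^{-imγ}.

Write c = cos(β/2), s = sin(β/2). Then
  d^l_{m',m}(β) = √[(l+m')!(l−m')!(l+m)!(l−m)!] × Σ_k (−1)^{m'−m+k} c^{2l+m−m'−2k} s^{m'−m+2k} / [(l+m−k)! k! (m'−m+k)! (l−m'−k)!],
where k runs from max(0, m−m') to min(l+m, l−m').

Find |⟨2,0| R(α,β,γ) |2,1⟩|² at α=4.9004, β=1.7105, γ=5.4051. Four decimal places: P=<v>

P=0.0285

First d^2_{0,1}(β=1.7105), then the phase factors e^{-i(0)α} and e^{-i(1)γ}:
c=cos(1.7105/2)=0.656030, s=sin(1.7105/2)=0.754735; N=√[2·2·6·1]=4.898979
k∈{1,2} keeps every argument non-negative
  k=1: (−1)^0·4.8990/(2)·0.6560^3·0.7547^1 = +0.521964
  k=2: (−1)^1·4.8990/(2)·0.6560^1·0.7547^3 = -0.690848
d^2_{0,1}(1.7105) = +0.521964 -0.690848 = -0.168884
|D^2_{0,1}|² = |d^2_{0,1}(β)|² = (-0.168884)² = 0.028522 (the z-rotation phases have unit modulus)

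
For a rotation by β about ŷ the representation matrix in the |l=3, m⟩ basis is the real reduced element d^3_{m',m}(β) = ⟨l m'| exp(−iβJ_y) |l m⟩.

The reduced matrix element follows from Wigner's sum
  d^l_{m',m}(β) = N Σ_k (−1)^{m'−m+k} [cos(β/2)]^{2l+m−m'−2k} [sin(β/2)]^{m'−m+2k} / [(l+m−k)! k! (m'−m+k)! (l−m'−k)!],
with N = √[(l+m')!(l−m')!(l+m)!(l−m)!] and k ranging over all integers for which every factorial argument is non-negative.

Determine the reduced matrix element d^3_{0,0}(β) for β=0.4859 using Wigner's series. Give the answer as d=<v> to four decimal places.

d^3_{0,0}(β=0.4859) via Wigner's sum:
With c≡cos(β/2)=0.970633 and s≡sin(β/2)=0.240567, N=[6·6·6·6]^{1/2}=36.000000
k: max(0,(0)−(0))=0 … min(3+(0),3−(0))=3
  k=0: (−1)^0·36.0000/(36)·0.9706^6·0.2406^0 = +0.836236
  k=1: (−1)^1·36.0000/(4)·0.9706^4·0.2406^2 = -0.462311
  k=2: (−1)^2·36.0000/(4)·0.9706^2·0.2406^4 = +0.028399
  k=3: (−1)^3·36.0000/(36)·0.9706^0·0.2406^6 = -0.000194
d^3_{0,0}(0.4859) = +0.836236 -0.462311 +0.028399 -0.000194 = +0.402130

d=0.4021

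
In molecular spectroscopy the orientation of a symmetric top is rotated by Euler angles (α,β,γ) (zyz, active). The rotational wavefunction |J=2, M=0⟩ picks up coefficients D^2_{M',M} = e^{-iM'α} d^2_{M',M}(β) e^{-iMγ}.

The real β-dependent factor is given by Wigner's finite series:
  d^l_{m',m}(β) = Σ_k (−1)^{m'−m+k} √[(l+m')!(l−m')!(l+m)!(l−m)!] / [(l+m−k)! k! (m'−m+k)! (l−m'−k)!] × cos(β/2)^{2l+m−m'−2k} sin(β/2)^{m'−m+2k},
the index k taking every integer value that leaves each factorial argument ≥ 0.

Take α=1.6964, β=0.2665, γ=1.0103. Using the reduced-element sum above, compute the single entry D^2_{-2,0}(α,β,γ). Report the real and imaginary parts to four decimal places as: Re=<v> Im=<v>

Re=-0.0411 Im=-0.0106

First d^2_{-2,0}(β=0.2665), then the phase factors e^{-i(-2)α} and e^{-i(0)γ}:
c=cos(0.2665/2)=0.991135, s=sin(0.2665/2)=0.132856; N=√[1·24·2·2]=9.797959
k: max(0,(0)−(-2))=2 … min(2+(0),2−(-2))=2
  k=2: (−1)^0·9.7980/(4)·0.9911^2·0.1329^2 = +0.042472
d^2_{-2,0}(0.2665) = +0.042472
Attach z-rotation phases: D = e^{-i(-2)(1.6964)}·(+0.042472)·e^{-i(0)(1.0103)} = -0.041139-0.010557i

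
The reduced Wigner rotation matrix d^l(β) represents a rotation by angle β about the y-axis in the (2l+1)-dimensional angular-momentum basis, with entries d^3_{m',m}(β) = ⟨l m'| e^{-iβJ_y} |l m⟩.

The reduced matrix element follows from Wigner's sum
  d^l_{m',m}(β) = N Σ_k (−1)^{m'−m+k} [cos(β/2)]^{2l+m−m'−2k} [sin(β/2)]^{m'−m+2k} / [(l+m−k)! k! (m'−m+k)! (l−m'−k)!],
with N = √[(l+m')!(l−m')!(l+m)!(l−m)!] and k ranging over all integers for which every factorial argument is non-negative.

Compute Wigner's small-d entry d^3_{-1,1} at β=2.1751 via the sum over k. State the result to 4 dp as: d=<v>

d^3_{-1,1}(β=2.1751) via Wigner's sum:
With c≡cos(β/2)=0.464656 and s≡sin(β/2)=0.885491, N=[2·24·24·2]^{1/2}=48.000000
k∈{2,3,4} keeps every argument non-negative
  k=2: (−1)^0·48.0000/(8)·0.4647^4·0.8855^2 = +0.219304
  k=3: (−1)^1·48.0000/(6)·0.4647^2·0.8855^4 = -1.061917
  k=4: (−1)^2·48.0000/(48)·0.4647^0·0.8855^6 = +0.482065
d^3_{-1,1}(2.1751) = +0.219304 -1.061917 +0.482065 = -0.360548

d=-0.3605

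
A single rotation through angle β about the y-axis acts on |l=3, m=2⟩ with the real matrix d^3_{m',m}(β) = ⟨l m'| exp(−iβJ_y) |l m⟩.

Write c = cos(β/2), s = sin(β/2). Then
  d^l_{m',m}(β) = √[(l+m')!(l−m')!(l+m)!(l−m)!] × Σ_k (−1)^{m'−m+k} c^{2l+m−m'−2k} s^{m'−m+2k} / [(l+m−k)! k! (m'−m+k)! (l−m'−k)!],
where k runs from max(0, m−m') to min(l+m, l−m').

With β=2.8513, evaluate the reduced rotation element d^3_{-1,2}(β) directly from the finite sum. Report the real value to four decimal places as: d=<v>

d=-0.4153

d^3_{-1,2}(β=2.8513) via Wigner's sum:
With c≡cos(β/2)=0.144637 and s≡sin(β/2)=0.989485, N=[2·24·120·1]^{1/2}=75.894664
k∈{3,4} keeps every argument non-negative
  k=3: (−1)^0·75.8947/(12)·0.1446^3·0.9895^3 = +0.018539
  k=4: (−1)^1·75.8947/(24)·0.1446^1·0.9895^5 = -0.433836
d^3_{-1,2}(2.8513) = +0.018539 -0.433836 = -0.415297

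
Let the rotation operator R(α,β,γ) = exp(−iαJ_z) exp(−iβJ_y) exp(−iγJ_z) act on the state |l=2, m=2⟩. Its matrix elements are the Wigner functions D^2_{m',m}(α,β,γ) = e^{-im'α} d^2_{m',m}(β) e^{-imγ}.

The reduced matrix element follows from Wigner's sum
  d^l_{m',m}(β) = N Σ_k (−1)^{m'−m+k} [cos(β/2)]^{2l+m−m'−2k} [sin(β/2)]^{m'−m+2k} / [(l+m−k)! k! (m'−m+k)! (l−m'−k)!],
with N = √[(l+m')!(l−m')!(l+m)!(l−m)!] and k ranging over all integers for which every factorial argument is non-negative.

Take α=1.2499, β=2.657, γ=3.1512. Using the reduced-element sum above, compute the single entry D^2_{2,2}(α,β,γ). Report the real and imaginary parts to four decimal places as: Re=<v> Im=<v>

Re=-0.0027 Im=-0.0019

First d^2_{2,2}(β=2.657), then the phase factors e^{-i(2)α} and e^{-i(2)γ}:
c=cos(2.657/2)=0.239933, s=sin(2.657/2)=0.970790; N=√[24·1·24·1]=24.000000
Admissible k: 0..0 (factorial args all ≥0)
  k=0: (−1)^0·24.0000/(24)·0.2399^4·0.9708^0 = +0.003314
d^2_{2,2}(2.657) = +0.003314
D = (-0.801024-0.598632i)·(+0.003314)·(+0.999815-0.019214i) = -0.002692-0.001933i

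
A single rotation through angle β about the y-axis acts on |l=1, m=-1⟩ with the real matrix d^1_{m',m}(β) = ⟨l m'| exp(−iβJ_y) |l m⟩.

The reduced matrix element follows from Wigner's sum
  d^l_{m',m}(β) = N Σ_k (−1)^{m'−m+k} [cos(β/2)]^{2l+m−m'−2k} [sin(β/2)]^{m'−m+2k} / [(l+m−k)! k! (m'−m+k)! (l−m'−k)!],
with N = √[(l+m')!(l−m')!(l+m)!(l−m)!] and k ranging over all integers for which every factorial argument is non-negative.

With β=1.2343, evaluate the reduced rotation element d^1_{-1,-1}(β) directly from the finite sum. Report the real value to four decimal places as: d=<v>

d^1_{-1,-1}(β=1.2343) via Wigner's sum:
With c≡cos(β/2)=0.815531 and s≡sin(β/2)=0.578713, N=[1·2·1·2]^{1/2}=2.000000
Admissible k: 0..0 (factorial args all ≥0)
  k=0: (−1)^0·2.0000/(2)·0.8155^2·0.5787^0 = +0.665091
d^1_{-1,-1}(1.2343) = +0.665091

d=0.6651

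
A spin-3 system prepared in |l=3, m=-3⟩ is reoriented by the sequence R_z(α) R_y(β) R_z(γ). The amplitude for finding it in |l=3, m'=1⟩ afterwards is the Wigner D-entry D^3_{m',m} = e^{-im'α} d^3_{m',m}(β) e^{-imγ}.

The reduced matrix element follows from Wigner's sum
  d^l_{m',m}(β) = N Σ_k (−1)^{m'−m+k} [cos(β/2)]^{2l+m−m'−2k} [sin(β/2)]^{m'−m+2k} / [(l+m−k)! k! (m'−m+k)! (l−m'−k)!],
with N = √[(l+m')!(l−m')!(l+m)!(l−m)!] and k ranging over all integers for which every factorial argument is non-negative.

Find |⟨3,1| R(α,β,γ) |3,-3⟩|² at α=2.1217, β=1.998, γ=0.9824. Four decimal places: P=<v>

Split into d^3_{1,-3}(β=1.998) × two z-phases.
Half-angle: c=0.541144, s=0.840930. N=√(24·2·1·720)=185.903201
k∈{0} keeps every argument non-negative
  k=0: (−1)^4·185.9032/(48)·0.5411^2·0.8409^4 = +0.567166
d^3_{1,-3}(1.998) = +0.567166
|D^3_{1,-3}|² = |d^3_{1,-3}(β)|² = (+0.567166)² = 0.321678 (the z-rotation phases have unit modulus)

P=0.3217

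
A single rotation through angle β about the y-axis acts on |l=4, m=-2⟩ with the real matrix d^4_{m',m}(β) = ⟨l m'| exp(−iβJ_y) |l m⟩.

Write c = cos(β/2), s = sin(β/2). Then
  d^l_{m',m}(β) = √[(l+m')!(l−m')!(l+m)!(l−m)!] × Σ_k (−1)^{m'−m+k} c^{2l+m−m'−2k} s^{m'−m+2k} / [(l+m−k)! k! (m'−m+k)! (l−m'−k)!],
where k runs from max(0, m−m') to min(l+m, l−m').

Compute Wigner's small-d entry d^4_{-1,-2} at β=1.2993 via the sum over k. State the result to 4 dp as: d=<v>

d=0.4039

d^4_{-1,-2}(β=1.2993) via Wigner's sum:
With c≡cos(β/2)=0.796296 and s≡sin(β/2)=0.604908, N=[6·120·2·720]^{1/2}=1018.233765
Admissible k: 0..2 (factorial args all ≥0)
  k=0: (−1)^1·1018.2338/(240)·0.7963^7·0.6049^1 = -0.521009
  k=1: (−1)^2·1018.2338/(48)·0.7963^5·0.6049^3 = +1.503298
  k=2: (−1)^3·1018.2338/(72)·0.7963^3·0.6049^5 = -0.578340
d^4_{-1,-2}(1.2993) = -0.521009 +1.503298 -0.578340 = +0.403949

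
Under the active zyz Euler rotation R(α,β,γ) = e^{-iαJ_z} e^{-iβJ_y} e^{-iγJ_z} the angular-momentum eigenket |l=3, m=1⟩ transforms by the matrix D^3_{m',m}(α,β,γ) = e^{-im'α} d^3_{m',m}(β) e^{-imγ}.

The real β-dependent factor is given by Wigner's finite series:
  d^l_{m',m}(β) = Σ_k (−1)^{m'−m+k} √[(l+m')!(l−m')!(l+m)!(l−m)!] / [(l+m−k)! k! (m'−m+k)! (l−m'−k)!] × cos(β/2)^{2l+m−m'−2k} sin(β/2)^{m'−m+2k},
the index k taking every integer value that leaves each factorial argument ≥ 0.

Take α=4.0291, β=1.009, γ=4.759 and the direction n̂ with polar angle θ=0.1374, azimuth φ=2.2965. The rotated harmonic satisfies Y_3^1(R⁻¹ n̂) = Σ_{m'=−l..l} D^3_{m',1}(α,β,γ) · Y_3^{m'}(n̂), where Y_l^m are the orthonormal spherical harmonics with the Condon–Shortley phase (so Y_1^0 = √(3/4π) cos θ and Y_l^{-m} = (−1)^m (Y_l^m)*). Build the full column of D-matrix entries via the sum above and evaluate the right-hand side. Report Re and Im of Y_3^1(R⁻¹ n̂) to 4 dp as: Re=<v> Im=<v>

Re=-0.0091 Im=0.0817

Need the full column D^3_{m',1} for m'=−3..3 at α=4.0291, β=1.009, γ=4.759.
cos(β/2)=0.875416, sin(β/2)=0.483370
d^3_{-3,1}: single k=4 term ⇒ +0.162029;  D = +0.081307+0.140152i
d^3_{-2,1}: k∈[3..4] ⇒ +0.479195 -0.073049 = +0.406146;  D = -0.401113-0.063747i
d^3_{-1,1}: k∈[2..4] ⇒ +0.823320 -0.334686 +0.012755 = +0.501389;  D = +0.373656-0.334324i
d^3_{0,1}: k∈[1..3] ⇒ +0.860881 -0.787398 +0.080021 = +0.153504;  D = +0.007152+0.153337i
d^3_{1,1}: k∈[0..2] ⇒ +0.450078 -1.097760 +0.251014 = -0.396668;  D = +0.318951+0.235830i
d^3_{2,1}: k∈[0..1] ⇒ -0.785873 +0.479195 = -0.306678;  D = -0.297081+0.076120i
d^3_{3,1}: single k=0 term ⇒ +0.531451;  D = -0.222734+0.482524i
Y_3^{m'}(θ=0.1374,φ=2.2965) and Σ D·Y over m':
  (+0.0813+0.1402i)·(+0.0009-0.0006i)  (-0.4011-0.0637i)·(-0.0023+0.0189i)  (+0.3737-0.3343i)·(-0.1148-0.1293i)  (+0.0072+0.1533i)·(+0.7046+0.0000i)  (+0.3190+0.2358i)·(+0.1148-0.1293i)  (-0.2971+0.0761i)·(-0.0023-0.0189i)  (-0.2227+0.4825i)·(-0.0009-0.0006i)
Y_3^1(R⁻¹ n̂) = -0.009112+0.081687i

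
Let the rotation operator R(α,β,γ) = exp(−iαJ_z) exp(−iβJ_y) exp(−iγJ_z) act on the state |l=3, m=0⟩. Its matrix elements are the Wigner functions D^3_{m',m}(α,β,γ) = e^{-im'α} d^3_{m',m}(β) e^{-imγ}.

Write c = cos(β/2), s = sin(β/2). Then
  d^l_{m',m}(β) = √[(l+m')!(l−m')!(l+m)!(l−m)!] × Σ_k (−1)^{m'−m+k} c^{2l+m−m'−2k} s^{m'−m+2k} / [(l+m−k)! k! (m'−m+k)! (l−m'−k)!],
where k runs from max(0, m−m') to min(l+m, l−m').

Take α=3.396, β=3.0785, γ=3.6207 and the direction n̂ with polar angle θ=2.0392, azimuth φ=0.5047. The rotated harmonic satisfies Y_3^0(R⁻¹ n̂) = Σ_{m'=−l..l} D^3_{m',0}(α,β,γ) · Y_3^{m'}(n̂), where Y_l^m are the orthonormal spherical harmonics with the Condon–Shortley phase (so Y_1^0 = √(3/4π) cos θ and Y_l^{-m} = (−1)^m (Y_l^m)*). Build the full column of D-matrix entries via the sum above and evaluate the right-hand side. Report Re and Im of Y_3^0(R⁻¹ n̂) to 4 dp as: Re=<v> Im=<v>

Need the full column D^3_{m',0} for m'=−3..3 at α=3.396, β=3.0785, γ=3.6207.
cos(β/2)=0.031541, sin(β/2)=0.999502
d^3_{-3,0}: single k=3 term ⇒ +0.000140;  D = -0.000101-0.000097i
d^3_{-2,0}: k∈[2..3] ⇒ +0.000005 -0.005438 = -0.005433;  D = -0.004745-0.002647i
d^3_{-1,0}: k∈[1..3] ⇒ +0.000000 -0.000326 +0.108990 = +0.108665;  D = -0.105167-0.027348i
d^3_{0,0}: k∈[0..3] ⇒ +0.000000 -0.000009 +0.008936 -0.997018 = -0.988092;  D = -0.988092+0.000000i
d^3_{1,0}: k∈[0..2] ⇒ -0.000000 +0.000326 -0.108990 = -0.108665;  D = +0.105167-0.027348i
d^3_{2,0}: k∈[0..1] ⇒ +0.000005 -0.005438 = -0.005433;  D = -0.004745+0.002647i
d^3_{3,0}: single k=0 term ⇒ -0.000140;  D = +0.000101-0.000097i
Y_3^{m'}(θ=2.0392,φ=0.5047) and Σ D·Y over m':
  (-0.0001-0.0001i)·(+0.0168-0.2959i)  (-0.0047-0.0026i)·(-0.1956+0.3110i)  (-0.1052-0.0273i)·(+0.0048-0.0027i)  (-0.9881+0.0000i)·(+0.3337+0.0000i)  (+0.1052-0.0273i)·(-0.0048-0.0027i)  (-0.0047+0.0026i)·(-0.1956-0.3110i)  (+0.0001-0.0001i)·(-0.0168-0.2959i)
Y_3^0(R⁻¹ n̂) = -0.327478-0.000000i

Re=-0.3275 Im=0.0000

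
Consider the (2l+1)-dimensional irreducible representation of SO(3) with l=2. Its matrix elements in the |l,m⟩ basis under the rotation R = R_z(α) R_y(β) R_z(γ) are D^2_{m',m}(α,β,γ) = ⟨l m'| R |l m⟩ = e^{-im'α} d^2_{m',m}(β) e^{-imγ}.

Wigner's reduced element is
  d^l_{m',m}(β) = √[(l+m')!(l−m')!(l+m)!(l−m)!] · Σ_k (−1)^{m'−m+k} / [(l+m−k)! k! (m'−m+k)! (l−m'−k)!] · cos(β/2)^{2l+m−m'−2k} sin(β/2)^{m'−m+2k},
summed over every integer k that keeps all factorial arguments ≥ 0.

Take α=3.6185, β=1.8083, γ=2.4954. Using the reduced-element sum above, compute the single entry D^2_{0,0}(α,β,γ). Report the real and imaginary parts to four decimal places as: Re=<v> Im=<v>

Re=-0.4170 Im=0.0000

Split into d^2_{0,0}(β=1.8083) × two z-phases.
With c≡cos(β/2)=0.618354 and s≡sin(β/2)=0.785900, N=[2·2·2·2]^{1/2}=4.000000
k: max(0,(0)−(0))=0 … min(2+(0),2−(0))=2
  k=0: (−1)^0·4.0000/(4)·0.6184^4·0.7859^0 = +0.146200
  k=1: (−1)^1·4.0000/(1)·0.6184^2·0.7859^2 = -0.944645
  k=2: (−1)^2·4.0000/(4)·0.6184^0·0.7859^4 = +0.381477
d^2_{0,0}(1.8083) = +0.146200 -0.944645 +0.381477 = -0.416967
D = (+1.000000+0.000000i)·(-0.416967)·(+1.000000+0.000000i) = -0.416967+0.000000i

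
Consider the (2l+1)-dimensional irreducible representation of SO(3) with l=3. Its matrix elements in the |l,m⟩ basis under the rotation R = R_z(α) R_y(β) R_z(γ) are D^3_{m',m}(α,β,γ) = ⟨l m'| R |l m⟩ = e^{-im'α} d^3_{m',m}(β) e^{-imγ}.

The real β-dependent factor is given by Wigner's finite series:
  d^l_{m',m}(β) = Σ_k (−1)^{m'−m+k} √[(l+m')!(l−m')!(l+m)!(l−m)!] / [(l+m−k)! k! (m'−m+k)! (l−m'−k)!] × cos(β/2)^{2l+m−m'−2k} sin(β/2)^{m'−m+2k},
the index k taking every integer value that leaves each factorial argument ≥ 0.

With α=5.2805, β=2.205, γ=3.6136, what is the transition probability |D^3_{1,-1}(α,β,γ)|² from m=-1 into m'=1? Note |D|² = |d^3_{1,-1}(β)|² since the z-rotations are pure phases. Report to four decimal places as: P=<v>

P=0.1091

D^3_{1,-1}(5.2805,2.205,3.6136) = e^{-i·1·5.2805}·d^3_{1,-1}(2.205)·e^{-i·-1·3.6136}. Compute d first:
c=cos(2.205/2)=0.451367, s=sin(2.205/2)=0.892339; N=√[24·2·2·24]=48.000000
The bounds max(0,m−m')=0 and min(l+m,l−m')=2 give 3 terms
  k=0: (−1)^2·48.0000/(8)·0.4514^4·0.8923^2 = +0.198303
  k=1: (−1)^3·48.0000/(6)·0.4514^2·0.8923^4 = -1.033398
  k=2: (−1)^4·48.0000/(48)·0.4514^0·0.8923^6 = +0.504868
d^3_{1,-1}(2.205) = +0.198303 -1.033398 +0.504868 = -0.330227
|D^3_{1,-1}|² = |d^3_{1,-1}(β)|² = (-0.330227)² = 0.109050 (the z-rotation phases have unit modulus)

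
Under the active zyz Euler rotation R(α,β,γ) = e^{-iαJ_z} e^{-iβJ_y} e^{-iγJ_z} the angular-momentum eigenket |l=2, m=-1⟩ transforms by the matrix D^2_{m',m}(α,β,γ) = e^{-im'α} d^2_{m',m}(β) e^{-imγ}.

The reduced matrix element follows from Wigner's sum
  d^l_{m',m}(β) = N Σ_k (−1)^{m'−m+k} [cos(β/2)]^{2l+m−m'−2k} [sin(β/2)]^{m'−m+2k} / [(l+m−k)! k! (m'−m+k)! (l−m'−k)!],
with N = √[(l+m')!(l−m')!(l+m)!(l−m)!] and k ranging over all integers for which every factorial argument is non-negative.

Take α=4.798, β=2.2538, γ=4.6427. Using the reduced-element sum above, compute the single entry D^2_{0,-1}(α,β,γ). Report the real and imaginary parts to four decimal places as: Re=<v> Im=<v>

D^2_{0,-1}(4.798,2.2538,4.6427) = e^{-i·0·4.798}·d^2_{0,-1}(2.2538)·e^{-i·-1·4.6427}. Compute d first:
c=cos(2.2538/2)=0.429461, s=sin(2.2538/2)=0.903085; N=√[2·2·1·6]=4.898979
k: max(0,(-1)−(0))=0 … min(2+(-1),2−(0))=1
  k=0: (−1)^1·4.8990/(2)·0.4295^3·0.9031^1 = -0.175217
  k=1: (−1)^2·4.8990/(2)·0.4295^1·0.9031^3 = +0.774793
d^2_{0,-1}(2.2538) = -0.175217 +0.774793 = +0.599576
D = (+1.000000+0.000000i)·(+0.599576)·(-0.069633-0.997573i) = -0.041750-0.598121i

Re=-0.0418 Im=-0.5981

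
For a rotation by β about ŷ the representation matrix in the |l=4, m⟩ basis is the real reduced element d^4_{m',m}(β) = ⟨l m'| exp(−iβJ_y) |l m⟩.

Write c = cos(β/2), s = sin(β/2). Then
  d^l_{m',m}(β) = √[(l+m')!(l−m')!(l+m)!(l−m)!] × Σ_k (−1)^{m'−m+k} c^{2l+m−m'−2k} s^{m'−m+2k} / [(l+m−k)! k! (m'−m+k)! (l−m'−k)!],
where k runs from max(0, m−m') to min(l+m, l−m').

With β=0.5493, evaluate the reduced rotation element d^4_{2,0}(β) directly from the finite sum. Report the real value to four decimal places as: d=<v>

d^4_{2,0}(β=0.5493) via Wigner's sum:
Half-angle: c=0.962520, s=0.271210. N=√(720·2·24·24)=910.735966
The bounds max(0,m−m')=0 and min(l+m,l−m')=2 give 3 terms
  k=0: (−1)^2·910.7360/(96)·0.9625^6·0.2712^2 = +0.554871
  k=1: (−1)^3·910.7360/(36)·0.9625^4·0.2712^4 = -0.117477
  k=2: (−1)^4·910.7360/(96)·0.9625^2·0.2712^6 = +0.003498
d^4_{2,0}(0.5493) = +0.554871 -0.117477 +0.003498 = +0.440892

d=0.4409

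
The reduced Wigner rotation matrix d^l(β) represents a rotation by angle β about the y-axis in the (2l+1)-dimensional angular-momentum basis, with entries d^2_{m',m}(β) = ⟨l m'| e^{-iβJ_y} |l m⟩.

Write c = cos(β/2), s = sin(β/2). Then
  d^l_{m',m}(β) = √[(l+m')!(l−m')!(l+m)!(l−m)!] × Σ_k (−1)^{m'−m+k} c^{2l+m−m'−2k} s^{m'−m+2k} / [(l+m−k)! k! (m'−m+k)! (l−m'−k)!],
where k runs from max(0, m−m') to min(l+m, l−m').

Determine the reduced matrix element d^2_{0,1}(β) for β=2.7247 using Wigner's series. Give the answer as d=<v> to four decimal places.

d=-0.4534

d^2_{0,1}(β=2.7247) via Wigner's sum:
With c≡cos(β/2)=0.206940 and s≡sin(β/2)=0.978354, N=[2·2·6·1]^{1/2}=4.898979
k∈{1,2} keeps every argument non-negative
  k=1: (−1)^0·4.8990/(2)·0.2069^3·0.9784^1 = +0.021238
  k=2: (−1)^1·4.8990/(2)·0.2069^1·0.9784^3 = -0.474688
d^2_{0,1}(2.7247) = +0.021238 -0.474688 = -0.453450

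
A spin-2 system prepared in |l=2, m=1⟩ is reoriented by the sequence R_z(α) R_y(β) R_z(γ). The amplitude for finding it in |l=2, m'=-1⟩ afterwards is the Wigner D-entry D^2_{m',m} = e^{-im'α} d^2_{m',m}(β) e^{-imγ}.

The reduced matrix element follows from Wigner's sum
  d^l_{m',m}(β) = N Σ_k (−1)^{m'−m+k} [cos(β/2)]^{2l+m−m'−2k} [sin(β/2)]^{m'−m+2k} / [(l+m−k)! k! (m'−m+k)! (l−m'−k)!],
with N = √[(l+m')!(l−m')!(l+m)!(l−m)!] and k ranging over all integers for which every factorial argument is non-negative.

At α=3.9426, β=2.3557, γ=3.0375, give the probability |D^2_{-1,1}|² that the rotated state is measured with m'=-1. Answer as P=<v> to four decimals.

First d^2_{-1,1}(β=2.3557), then the phase factors e^{-i(-1)α} and e^{-i(1)γ}:
With c≡cos(β/2)=0.382912 and s≡sin(β/2)=0.923785, N=[1·6·6·1]^{1/2}=6.000000
k: max(0,(1)−(-1))=2 … min(2+(1),2−(-1))=3
  k=2: (−1)^0·6.0000/(2)·0.3829^2·0.9238^2 = +0.375371
  k=3: (−1)^1·6.0000/(6)·0.3829^0·0.9238^4 = -0.728255
d^2_{-1,1}(2.3557) = +0.375371 -0.728255 = -0.352884
|D^2_{-1,1}|² = |d^2_{-1,1}(β)|² = (-0.352884)² = 0.124527 (the z-rotation phases have unit modulus)

P=0.1245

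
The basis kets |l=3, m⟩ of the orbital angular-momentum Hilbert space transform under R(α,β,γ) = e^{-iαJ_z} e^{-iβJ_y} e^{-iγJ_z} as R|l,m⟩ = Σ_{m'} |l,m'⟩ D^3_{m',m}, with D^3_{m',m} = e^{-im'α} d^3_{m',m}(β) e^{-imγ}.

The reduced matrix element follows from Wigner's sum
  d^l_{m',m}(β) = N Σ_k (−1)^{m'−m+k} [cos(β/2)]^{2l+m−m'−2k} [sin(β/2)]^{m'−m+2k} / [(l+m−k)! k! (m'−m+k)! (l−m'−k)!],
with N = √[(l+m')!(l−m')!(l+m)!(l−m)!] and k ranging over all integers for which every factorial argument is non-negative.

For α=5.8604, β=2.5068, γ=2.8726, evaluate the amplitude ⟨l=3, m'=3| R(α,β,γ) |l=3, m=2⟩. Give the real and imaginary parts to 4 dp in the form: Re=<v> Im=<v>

Split into d^3_{3,2}(β=2.5068) × two z-phases.
With c≡cos(β/2)=0.312094 and s≡sin(β/2)=0.950051, N=[720·1·120·1]^{1/2}=293.938769
The bounds max(0,m−m')=0 and min(l+m,l−m')=0 give 1 term
  k=0: (−1)^1·293.9388/(120)·0.3121^5·0.9501^1 = -0.006890
d^3_{3,2}(2.5068) = -0.006890
Phases: e^{-i·(3)·5.8604}=+0.297851+0.954612i, e^{-i·(2)·2.8726}=+0.858743+0.512407i ⇒ D=+0.001608-0.006700i

Re=0.0016 Im=-0.0067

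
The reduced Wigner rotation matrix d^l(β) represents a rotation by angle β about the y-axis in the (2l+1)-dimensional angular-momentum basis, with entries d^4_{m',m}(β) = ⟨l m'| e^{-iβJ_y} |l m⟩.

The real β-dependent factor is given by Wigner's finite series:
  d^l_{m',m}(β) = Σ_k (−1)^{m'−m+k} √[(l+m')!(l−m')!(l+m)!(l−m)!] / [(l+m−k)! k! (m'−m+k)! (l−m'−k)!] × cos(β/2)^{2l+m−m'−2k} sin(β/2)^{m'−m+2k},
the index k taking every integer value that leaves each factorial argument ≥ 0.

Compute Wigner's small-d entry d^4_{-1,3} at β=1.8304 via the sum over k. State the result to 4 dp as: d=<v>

d=-0.0104

d^4_{-1,3}(β=1.8304) via Wigner's sum:
With c≡cos(β/2)=0.609632 and s≡sin(β/2)=0.792685, N=[6·120·5040·1]^{1/2}=1904.940944
The bounds max(0,m−m')=4 and min(l+m,l−m')=5 give 2 terms
  k=4: (−1)^0·1904.9409/(144)·0.6096^4·0.7927^4 = +0.721426
  k=5: (−1)^1·1904.9409/(240)·0.6096^2·0.7927^6 = -0.731827
d^4_{-1,3}(1.8304) = +0.721426 -0.731827 = -0.010401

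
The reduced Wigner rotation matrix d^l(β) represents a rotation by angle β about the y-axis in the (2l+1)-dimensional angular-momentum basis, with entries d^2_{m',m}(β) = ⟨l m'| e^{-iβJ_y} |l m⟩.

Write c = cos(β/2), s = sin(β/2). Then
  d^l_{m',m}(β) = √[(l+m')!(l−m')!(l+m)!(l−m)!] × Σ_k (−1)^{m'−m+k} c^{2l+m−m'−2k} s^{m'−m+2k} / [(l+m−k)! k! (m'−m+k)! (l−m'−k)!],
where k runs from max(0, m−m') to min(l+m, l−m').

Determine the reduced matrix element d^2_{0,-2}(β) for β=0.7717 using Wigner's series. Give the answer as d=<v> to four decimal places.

d^2_{0,-2}(β=0.7717) via Wigner's sum:
c=cos(0.7717/2)=0.926479, s=sin(0.7717/2)=0.376347; N=√[2·2·1·24]=9.797959
k: max(0,(-2)−(0))=0 … min(2+(-2),2−(0))=0
  k=0: (−1)^2·9.7980/(4)·0.9265^2·0.3763^2 = +0.297799
d^2_{0,-2}(0.7717) = +0.297799

d=0.2978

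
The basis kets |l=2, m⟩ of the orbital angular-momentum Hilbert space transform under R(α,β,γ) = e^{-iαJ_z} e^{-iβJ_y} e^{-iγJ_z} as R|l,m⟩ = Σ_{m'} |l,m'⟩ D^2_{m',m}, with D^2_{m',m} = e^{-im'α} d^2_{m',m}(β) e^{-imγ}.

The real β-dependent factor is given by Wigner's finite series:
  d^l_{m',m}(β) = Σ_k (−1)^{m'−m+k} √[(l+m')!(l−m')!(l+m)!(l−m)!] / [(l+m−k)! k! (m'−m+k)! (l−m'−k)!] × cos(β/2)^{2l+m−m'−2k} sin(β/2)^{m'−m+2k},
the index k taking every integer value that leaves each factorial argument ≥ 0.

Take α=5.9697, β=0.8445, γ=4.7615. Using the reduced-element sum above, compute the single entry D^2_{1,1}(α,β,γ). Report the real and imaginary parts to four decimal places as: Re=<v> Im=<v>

Re=-0.0714 Im=0.2636

First d^2_{1,1}(β=0.8445), then the phase factors e^{-i(1)α} and e^{-i(1)γ}:
c=cos(0.8445/2)=0.912169, s=sin(0.8445/2)=0.409814; N=√[6·1·6·1]=6.000000
The bounds max(0,m−m')=0 and min(l+m,l−m')=1 give 2 terms
  k=0: (−1)^0·6.0000/(6)·0.9122^4·0.4098^0 = +0.692312
  k=1: (−1)^1·6.0000/(2)·0.9122^2·0.4098^2 = -0.419223
d^2_{1,1}(0.8445) = +0.692312 -0.419223 = +0.273088
Phases: e^{-i·(1)·5.9697}=+0.951265+0.308376i, e^{-i·(1)·4.7615}=+0.049091+0.998794i ⇒ D=-0.071359+0.263600i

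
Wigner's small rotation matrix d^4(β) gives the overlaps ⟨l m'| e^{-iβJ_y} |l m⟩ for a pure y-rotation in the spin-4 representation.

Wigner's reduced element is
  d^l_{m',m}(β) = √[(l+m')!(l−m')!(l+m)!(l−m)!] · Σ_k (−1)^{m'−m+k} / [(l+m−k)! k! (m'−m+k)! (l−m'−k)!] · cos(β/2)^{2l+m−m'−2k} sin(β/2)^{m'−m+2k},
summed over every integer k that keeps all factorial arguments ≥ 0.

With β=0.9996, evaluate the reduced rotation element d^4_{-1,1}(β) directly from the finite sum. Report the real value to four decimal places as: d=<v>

d=0.2480

d^4_{-1,1}(β=0.9996) via Wigner's sum:
With c≡cos(β/2)=0.877678 and s≡sin(β/2)=0.479250, N=[6·120·120·6]^{1/2}=720.000000
k: max(0,(1)−(-1))=2 … min(4+(1),4−(-1))=5
  k=2: (−1)^0·720.0000/(72)·0.8777^6·0.4793^2 = +1.049873
  k=3: (−1)^1·720.0000/(24)·0.8777^4·0.4793^4 = -0.939099
  k=4: (−1)^2·720.0000/(48)·0.8777^2·0.4793^6 = +0.140002
  k=5: (−1)^3·720.0000/(720)·0.8777^0·0.4793^8 = -0.002783
d^4_{-1,1}(0.9996) = +1.049873 -0.939099 +0.140002 -0.002783 = +0.247993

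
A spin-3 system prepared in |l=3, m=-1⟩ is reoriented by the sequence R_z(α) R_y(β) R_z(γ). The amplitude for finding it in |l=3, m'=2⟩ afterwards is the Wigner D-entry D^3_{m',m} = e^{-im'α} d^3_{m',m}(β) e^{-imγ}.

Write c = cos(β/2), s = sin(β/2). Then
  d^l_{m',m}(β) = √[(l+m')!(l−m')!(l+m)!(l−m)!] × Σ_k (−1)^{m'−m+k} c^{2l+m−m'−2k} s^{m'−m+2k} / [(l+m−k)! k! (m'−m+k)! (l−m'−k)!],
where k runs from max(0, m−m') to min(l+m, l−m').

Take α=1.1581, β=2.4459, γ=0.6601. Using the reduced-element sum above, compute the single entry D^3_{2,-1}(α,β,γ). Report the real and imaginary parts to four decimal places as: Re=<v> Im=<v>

Re=-0.0497 Im=-0.5813

First d^3_{2,-1}(β=2.4459), then the phase factors e^{-i(2)α} and e^{-i(-1)γ}:
Half-angle: c=0.340874, s=0.940109. N=√(120·1·2·24)=75.894664
Admissible k: 0..1 (factorial args all ≥0)
  k=0: (−1)^3·75.8947/(12)·0.3409^3·0.9401^3 = -0.208135
  k=1: (−1)^4·75.8947/(24)·0.3409^1·0.9401^5 = +0.791562
d^3_{2,-1}(2.4459) = -0.208135 +0.791562 = +0.583426
Phases: e^{-i·(2)·1.1581}=-0.678268-0.734814i, e^{-i·(-1)·0.6601}=+0.789931+0.613196i ⇒ D=-0.049708-0.581305i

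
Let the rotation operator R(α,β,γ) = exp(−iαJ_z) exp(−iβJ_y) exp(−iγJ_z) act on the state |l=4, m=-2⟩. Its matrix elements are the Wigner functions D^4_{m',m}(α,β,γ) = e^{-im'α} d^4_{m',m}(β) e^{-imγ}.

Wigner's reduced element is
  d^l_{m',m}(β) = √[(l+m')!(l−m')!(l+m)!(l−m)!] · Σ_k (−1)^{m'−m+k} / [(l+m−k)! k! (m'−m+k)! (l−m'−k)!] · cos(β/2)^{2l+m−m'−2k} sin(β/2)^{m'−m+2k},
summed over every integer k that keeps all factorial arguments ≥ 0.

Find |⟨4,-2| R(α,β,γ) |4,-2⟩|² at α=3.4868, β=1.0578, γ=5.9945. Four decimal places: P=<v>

First d^4_{-2,-2}(β=1.0578), then the phase factors e^{-i(-2)α} and e^{-i(-2)γ}:
With c≡cos(β/2)=0.863363 and s≡sin(β/2)=0.504584, N=[2·720·2·720]^{1/2}=1440.000000
Admissible k: 0..2 (factorial args all ≥0)
  k=0: (−1)^0·1440.0000/(1440)·0.8634^8·0.5046^0 = +0.308707
  k=1: (−1)^1·1440.0000/(120)·0.8634^6·0.5046^2 = -1.265341
  k=2: (−1)^2·1440.0000/(96)·0.8634^4·0.5046^4 = +0.540254
d^4_{-2,-2}(1.0578) = +0.308707 -1.265341 +0.540254 = -0.416380
|D^4_{-2,-2}|² = |d^4_{-2,-2}(β)|² = (-0.416380)² = 0.173373 (the z-rotation phases have unit modulus)

P=0.1734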